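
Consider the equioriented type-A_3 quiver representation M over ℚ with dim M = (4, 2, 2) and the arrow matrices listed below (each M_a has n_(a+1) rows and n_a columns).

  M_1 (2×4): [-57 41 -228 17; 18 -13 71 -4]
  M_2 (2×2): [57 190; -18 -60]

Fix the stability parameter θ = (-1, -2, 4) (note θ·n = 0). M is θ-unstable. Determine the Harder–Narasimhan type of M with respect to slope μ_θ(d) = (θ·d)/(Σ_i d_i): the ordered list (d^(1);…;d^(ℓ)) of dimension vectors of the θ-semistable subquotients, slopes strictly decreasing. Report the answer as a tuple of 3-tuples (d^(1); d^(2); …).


Interval decomposition of M: I[1,1]^2, I[1,2], I[1,3], I[3,3].
HN type (ℓ=3): μ^(1)=4; μ^(2)=-1; μ^(3)=-3/2

((0, 0, 2); (2, 0, 0); (2, 2, 0))


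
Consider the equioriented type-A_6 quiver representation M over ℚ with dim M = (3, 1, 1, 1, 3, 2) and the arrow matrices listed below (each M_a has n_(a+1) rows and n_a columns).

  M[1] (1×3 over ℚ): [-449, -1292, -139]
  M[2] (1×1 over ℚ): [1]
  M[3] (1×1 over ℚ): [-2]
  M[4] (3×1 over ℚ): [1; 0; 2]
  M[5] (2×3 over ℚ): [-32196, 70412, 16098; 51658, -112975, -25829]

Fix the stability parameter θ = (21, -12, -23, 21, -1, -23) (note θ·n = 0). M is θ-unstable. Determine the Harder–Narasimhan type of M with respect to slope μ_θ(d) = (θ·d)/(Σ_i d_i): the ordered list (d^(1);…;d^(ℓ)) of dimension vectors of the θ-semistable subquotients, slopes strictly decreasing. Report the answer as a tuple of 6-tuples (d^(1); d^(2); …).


Via rank(M_{q-1}∘⋯∘M_p): M ≅ I[1,1]^2, I[1,5], I[5,6]^2.
μ_θ-semistable layers: μ^(1)=21; μ^(2)=10; μ^(3)=-14/3; μ^(4)=-12

((2, 0, 0, 0, 0, 0); (0, 0, 0, 1, 1, 0); (1, 1, 1, 0, 0, 0); (0, 0, 0, 0, 2, 2))


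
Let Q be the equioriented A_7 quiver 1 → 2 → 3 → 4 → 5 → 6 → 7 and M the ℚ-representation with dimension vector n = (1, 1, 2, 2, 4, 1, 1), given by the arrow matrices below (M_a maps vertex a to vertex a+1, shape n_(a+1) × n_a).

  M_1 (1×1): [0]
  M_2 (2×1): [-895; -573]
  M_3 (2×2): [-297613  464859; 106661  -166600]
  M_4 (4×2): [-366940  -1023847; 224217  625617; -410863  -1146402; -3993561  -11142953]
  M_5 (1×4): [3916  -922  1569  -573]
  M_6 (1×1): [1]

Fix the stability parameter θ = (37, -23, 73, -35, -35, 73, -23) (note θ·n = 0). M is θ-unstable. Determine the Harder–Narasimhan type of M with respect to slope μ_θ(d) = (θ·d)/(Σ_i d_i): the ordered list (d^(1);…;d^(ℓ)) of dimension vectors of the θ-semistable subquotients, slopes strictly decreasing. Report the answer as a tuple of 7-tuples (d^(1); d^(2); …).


Barcode: M ≅ I[1,1], I[2,7], I[3,5], I[5,5]^2. HN layers by μ_θ (5 steps, strictly decreasing):
  μ^(1)=37; μ^(2)=25; μ^(3)=1; μ^(4)=-23; μ^(5)=-35

((1, 0, 0, 0, 0, 0, 0); (0, 0, 0, 0, 0, 1, 1); (0, 0, 2, 2, 2, 0, 0); (0, 1, 0, 0, 0, 0, 0); (0, 0, 0, 0, 2, 0, 0))


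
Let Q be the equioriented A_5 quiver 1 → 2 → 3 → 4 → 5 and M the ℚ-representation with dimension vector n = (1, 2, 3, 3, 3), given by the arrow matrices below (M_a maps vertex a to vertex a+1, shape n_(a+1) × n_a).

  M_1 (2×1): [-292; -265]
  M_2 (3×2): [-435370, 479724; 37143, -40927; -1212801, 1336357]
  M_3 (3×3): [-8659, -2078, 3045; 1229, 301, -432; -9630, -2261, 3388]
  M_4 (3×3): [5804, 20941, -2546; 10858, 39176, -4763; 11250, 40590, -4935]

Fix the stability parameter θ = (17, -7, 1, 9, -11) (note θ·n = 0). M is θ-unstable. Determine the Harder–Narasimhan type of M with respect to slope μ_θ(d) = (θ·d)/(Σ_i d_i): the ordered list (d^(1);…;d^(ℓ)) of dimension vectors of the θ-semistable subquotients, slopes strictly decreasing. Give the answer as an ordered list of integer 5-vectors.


Via rank(M_{q-1}∘⋯∘M_p): M ≅ I[1,5], I[2,5], I[3,4], I[5,5].
μ_θ-semistable layers: μ^(1)=9; μ^(2)=9/5; μ^(3)=1; μ^(4)=-1/3; μ^(5)=-7; μ^(6)=-11

((0, 0, 0, 1, 0); (1, 1, 1, 1, 1); (0, 0, 1, 0, 0); (0, 0, 1, 1, 1); (0, 1, 0, 0, 0); (0, 0, 0, 0, 1))


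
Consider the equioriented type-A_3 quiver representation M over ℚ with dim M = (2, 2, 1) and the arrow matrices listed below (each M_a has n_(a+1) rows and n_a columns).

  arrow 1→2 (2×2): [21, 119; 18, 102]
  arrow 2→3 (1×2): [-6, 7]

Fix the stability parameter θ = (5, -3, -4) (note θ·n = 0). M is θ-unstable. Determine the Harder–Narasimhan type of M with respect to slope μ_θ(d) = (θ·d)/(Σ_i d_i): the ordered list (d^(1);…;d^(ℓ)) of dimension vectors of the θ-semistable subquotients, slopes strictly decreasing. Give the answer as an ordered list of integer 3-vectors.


Barcode: M ≅ I[1,1], I[1,2], I[2,3]. HN layers by μ_θ (3 steps, strictly decreasing):
  μ^(1)=5; μ^(2)=1; μ^(3)=-7/2

((1, 0, 0); (1, 1, 0); (0, 1, 1))


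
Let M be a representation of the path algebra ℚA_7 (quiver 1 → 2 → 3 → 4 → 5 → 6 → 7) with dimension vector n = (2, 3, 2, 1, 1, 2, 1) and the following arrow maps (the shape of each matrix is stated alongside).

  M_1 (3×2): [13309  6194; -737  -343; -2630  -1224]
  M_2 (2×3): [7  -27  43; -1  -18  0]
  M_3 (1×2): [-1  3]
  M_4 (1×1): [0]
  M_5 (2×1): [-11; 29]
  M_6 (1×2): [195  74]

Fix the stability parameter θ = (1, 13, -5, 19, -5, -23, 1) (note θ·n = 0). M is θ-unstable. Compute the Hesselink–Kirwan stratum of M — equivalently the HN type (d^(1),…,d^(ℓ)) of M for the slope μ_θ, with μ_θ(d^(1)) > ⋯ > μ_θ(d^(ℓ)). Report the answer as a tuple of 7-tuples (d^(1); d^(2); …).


Via rank(M_{q-1}∘⋯∘M_p): M ≅ I[1,3], I[1,4], I[2,2], I[5,7], I[6,6].
μ_θ-semistable layers: μ^(1)=19; μ^(2)=13; μ^(3)=4; μ^(4)=1; μ^(5)=-14; μ^(6)=-23

((0, 0, 0, 1, 0, 0, 0); (0, 1, 0, 0, 0, 0, 0); (0, 2, 2, 0, 0, 0, 0); (2, 0, 0, 0, 0, 0, 1); (0, 0, 0, 0, 1, 1, 0); (0, 0, 0, 0, 0, 1, 0))


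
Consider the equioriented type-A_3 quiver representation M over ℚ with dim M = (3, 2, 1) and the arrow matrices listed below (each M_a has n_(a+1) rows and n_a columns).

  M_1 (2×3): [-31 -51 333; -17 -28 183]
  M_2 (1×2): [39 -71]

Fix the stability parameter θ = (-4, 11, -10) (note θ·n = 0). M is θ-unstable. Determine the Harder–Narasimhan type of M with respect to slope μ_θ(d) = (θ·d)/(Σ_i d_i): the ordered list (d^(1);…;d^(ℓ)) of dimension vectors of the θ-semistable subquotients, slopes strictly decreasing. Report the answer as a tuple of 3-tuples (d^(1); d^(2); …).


Barcode: M ≅ I[1,1], I[1,2], I[1,3]. HN layers by μ_θ (3 steps, strictly decreasing):
  μ^(1)=11; μ^(2)=1/2; μ^(3)=-4

((0, 1, 0); (0, 1, 1); (3, 0, 0))


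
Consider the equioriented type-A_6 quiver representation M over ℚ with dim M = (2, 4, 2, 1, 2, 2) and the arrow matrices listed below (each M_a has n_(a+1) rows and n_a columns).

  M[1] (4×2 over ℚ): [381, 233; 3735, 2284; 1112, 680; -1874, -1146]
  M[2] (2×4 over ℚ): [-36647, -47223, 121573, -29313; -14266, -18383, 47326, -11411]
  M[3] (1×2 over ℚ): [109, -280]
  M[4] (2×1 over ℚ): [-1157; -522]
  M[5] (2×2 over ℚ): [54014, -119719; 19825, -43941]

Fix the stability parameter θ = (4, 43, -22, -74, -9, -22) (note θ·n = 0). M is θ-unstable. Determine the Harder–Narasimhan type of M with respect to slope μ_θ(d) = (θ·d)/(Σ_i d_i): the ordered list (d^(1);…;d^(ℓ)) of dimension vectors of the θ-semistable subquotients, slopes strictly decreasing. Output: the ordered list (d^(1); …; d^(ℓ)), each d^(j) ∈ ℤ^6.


Barcode: M ≅ I[1,3], I[1,6], I[2,2]^2, I[5,6]. HN layers by μ_θ (5 steps, strictly decreasing):
  μ^(1)=43; μ^(2)=21/2; μ^(3)=4; μ^(4)=-40/3; μ^(5)=-31/2

((0, 2, 0, 0, 0, 0); (0, 1, 1, 0, 0, 0); (1, 0, 0, 0, 0, 0); (1, 1, 1, 1, 1, 1); (0, 0, 0, 0, 1, 1))


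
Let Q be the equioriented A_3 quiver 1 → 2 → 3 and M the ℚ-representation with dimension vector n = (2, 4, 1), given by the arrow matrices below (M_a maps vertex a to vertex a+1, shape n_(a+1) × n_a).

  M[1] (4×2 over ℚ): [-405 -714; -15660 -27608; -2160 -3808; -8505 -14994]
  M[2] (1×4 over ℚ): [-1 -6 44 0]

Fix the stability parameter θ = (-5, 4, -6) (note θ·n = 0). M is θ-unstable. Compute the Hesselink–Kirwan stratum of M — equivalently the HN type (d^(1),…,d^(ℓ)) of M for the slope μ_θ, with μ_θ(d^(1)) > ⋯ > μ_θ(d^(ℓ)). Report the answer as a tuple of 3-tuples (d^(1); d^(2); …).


Interval decomposition of M: I[1,1], I[1,3], I[2,2]^3.
HN type (ℓ=3): μ^(1)=4; μ^(2)=-1; μ^(3)=-5

((0, 3, 0); (0, 1, 1); (2, 0, 0))


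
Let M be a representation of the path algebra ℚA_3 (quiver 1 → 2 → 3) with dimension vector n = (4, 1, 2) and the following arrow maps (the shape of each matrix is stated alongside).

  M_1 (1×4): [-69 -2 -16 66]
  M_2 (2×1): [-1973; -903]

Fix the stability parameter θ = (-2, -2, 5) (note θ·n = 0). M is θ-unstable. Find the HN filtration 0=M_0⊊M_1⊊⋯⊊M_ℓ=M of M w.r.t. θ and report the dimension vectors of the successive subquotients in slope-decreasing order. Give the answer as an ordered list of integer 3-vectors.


Barcode: M ≅ I[1,1]^3, I[1,3], I[3,3]. HN layers by μ_θ (2 steps, strictly decreasing):
  μ^(1)=5; μ^(2)=-2

((0, 0, 2); (4, 1, 0))


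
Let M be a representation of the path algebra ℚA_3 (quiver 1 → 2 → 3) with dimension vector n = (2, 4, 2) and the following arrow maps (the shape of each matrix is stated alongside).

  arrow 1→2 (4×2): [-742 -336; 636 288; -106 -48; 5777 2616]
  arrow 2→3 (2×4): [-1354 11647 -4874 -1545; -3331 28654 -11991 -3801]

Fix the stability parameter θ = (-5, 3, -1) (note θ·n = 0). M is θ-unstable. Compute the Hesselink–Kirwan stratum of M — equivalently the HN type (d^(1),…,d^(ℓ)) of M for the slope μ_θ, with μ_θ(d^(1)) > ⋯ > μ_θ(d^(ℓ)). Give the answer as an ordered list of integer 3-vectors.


Via rank(M_{q-1}∘⋯∘M_p): M ≅ I[1,1], I[1,3], I[2,2]^2, I[2,3].
μ_θ-semistable layers: μ^(1)=3; μ^(2)=1; μ^(3)=-5

((0, 2, 0); (0, 2, 2); (2, 0, 0))


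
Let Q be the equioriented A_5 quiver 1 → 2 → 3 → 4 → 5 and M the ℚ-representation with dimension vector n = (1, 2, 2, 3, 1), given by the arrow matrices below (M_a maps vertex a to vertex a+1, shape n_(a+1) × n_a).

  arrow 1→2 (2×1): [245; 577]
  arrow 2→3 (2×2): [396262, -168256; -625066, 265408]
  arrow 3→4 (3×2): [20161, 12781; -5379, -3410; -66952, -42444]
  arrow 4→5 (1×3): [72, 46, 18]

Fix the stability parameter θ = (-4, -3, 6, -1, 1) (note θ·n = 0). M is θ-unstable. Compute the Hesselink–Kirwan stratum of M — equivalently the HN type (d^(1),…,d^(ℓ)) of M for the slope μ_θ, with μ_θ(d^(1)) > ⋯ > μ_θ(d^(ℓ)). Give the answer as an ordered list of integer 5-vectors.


Via rank(M_{q-1}∘⋯∘M_p): M ≅ I[1,5], I[2,2], I[3,4], I[4,4].
μ_θ-semistable layers: μ^(1)=5/2; μ^(2)=2; μ^(3)=-1; μ^(4)=-3; μ^(5)=-4

((0, 0, 1, 1, 0); (0, 0, 1, 1, 1); (0, 0, 0, 1, 0); (0, 2, 0, 0, 0); (1, 0, 0, 0, 0))


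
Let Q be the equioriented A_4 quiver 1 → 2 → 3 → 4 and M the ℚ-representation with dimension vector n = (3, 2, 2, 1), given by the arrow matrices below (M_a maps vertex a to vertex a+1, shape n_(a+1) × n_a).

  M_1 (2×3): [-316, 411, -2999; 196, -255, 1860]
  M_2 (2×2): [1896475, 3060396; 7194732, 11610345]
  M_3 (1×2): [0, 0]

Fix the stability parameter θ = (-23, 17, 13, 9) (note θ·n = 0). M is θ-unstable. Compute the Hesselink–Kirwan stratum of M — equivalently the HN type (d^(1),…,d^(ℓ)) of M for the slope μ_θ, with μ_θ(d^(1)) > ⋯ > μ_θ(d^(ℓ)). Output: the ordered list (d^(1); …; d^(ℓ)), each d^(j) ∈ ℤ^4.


Via rank(M_{q-1}∘⋯∘M_p): M ≅ I[1,1], I[1,3]^2, I[4,4].
μ_θ-semistable layers: μ^(1)=15; μ^(2)=9; μ^(3)=-23

((0, 2, 2, 0); (0, 0, 0, 1); (3, 0, 0, 0))


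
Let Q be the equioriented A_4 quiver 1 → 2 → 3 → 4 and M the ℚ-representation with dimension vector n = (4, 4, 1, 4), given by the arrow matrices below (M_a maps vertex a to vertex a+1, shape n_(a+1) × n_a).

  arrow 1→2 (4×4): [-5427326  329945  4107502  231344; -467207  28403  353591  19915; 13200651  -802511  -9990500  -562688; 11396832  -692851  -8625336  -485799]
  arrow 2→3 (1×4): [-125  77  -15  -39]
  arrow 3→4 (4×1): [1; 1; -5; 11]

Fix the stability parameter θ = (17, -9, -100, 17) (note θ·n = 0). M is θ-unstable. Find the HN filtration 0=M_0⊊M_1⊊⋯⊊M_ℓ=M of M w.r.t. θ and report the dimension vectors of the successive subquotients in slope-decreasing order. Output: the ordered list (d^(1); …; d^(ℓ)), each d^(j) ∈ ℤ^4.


Barcode: M ≅ I[1,2]^3, I[1,4], I[4,4]^3. HN layers by μ_θ (3 steps, strictly decreasing):
  μ^(1)=17; μ^(2)=4; μ^(3)=-92/3

((0, 0, 0, 4); (3, 3, 0, 0); (1, 1, 1, 0))


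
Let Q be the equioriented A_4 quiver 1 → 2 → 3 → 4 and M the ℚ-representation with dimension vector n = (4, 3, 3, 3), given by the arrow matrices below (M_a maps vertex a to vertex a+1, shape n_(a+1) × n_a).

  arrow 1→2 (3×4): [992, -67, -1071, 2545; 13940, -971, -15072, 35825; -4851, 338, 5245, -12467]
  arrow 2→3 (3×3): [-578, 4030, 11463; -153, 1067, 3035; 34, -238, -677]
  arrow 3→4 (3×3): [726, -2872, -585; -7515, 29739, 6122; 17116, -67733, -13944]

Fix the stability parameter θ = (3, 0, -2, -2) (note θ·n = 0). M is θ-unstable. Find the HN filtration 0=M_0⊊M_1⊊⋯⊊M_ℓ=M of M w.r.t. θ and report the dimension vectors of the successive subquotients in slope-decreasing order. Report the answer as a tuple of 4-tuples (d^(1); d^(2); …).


Interval decomposition of M: I[1,1], I[1,2], I[1,4]^2, I[3,4].
HN type (ℓ=4): μ^(1)=3; μ^(2)=3/2; μ^(3)=-1/4; μ^(4)=-2

((1, 0, 0, 0); (1, 1, 0, 0); (2, 2, 2, 2); (0, 0, 1, 1))


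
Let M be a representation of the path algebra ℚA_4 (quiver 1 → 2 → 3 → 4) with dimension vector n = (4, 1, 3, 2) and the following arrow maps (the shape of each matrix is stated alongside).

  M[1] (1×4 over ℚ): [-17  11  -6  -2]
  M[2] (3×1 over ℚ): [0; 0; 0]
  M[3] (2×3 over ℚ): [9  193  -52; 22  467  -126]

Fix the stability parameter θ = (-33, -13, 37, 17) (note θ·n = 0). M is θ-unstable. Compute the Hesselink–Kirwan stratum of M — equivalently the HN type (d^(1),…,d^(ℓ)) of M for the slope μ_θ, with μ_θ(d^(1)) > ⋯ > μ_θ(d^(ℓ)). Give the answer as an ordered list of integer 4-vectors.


Interval decomposition of M: I[1,1]^3, I[1,2], I[3,3], I[3,4]^2.
HN type (ℓ=4): μ^(1)=37; μ^(2)=27; μ^(3)=-13; μ^(4)=-33

((0, 0, 1, 0); (0, 0, 2, 2); (0, 1, 0, 0); (4, 0, 0, 0))


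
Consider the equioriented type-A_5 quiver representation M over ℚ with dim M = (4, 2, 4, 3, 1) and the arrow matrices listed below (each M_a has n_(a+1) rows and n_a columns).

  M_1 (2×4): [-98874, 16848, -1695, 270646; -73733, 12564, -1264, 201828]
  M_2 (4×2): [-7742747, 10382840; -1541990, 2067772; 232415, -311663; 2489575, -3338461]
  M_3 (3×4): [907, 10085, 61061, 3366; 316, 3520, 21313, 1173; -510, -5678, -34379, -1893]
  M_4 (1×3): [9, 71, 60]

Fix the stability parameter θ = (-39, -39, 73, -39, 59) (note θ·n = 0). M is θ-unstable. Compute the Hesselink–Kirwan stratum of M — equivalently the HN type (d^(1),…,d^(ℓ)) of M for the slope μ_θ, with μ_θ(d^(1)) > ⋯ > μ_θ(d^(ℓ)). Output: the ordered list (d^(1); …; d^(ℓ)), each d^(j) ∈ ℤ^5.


Interval decomposition of M: I[1,1]^2, I[1,4], I[1,5], I[3,3]^2, I[4,4].
HN type (ℓ=4): μ^(1)=73; μ^(2)=59; μ^(3)=17; μ^(4)=-39

((0, 0, 2, 0, 0); (0, 0, 0, 0, 1); (0, 0, 2, 2, 0); (4, 2, 0, 1, 0))


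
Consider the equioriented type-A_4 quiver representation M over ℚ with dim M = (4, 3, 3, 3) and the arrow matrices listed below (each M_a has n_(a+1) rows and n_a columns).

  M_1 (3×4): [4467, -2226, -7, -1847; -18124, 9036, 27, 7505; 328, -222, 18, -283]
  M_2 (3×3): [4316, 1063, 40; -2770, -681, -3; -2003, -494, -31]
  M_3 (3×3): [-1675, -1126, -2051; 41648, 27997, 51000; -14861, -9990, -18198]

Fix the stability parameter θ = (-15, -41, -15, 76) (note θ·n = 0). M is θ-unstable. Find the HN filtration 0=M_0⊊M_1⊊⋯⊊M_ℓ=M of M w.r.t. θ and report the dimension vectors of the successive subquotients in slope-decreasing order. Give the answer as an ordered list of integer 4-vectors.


Via rank(M_{q-1}∘⋯∘M_p): M ≅ I[1,1], I[1,4]^3.
μ_θ-semistable layers: μ^(1)=76; μ^(2)=-15; μ^(3)=-28

((0, 0, 0, 3); (1, 0, 3, 0); (3, 3, 0, 0))


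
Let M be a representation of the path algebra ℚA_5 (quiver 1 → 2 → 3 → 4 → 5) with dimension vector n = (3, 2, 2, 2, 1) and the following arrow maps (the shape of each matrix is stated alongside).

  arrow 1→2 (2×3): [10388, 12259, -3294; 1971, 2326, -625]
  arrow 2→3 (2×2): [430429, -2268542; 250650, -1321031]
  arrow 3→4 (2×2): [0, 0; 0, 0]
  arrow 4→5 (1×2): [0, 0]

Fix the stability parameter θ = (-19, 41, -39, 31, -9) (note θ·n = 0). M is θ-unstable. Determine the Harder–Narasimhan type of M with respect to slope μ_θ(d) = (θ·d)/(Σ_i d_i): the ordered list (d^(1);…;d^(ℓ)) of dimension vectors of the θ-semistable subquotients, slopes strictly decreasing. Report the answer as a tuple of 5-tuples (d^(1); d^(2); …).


Via rank(M_{q-1}∘⋯∘M_p): M ≅ I[1,1], I[1,3]^2, I[4,4]^2, I[5,5].
μ_θ-semistable layers: μ^(1)=31; μ^(2)=1; μ^(3)=-9; μ^(4)=-19

((0, 0, 0, 2, 0); (0, 2, 2, 0, 0); (0, 0, 0, 0, 1); (3, 0, 0, 0, 0))


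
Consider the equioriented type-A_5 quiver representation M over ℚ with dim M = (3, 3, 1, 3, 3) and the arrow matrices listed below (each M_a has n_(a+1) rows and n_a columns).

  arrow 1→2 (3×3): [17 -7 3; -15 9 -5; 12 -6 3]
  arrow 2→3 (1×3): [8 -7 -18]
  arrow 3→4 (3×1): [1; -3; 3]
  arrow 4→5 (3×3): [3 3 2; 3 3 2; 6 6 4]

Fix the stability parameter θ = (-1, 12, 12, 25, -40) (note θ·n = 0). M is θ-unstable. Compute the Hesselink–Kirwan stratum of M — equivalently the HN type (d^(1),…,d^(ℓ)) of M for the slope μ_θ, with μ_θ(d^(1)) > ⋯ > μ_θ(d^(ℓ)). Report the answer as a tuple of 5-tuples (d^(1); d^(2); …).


Interval decomposition of M: I[1,1], I[1,2], I[1,4], I[2,2], I[4,4], I[4,5], I[5,5]^2.
HN type (ℓ=5): μ^(1)=25; μ^(2)=12; μ^(3)=-1; μ^(4)=-15/2; μ^(5)=-40

((0, 0, 0, 2, 0); (0, 3, 1, 0, 0); (3, 0, 0, 0, 0); (0, 0, 0, 1, 1); (0, 0, 0, 0, 2))


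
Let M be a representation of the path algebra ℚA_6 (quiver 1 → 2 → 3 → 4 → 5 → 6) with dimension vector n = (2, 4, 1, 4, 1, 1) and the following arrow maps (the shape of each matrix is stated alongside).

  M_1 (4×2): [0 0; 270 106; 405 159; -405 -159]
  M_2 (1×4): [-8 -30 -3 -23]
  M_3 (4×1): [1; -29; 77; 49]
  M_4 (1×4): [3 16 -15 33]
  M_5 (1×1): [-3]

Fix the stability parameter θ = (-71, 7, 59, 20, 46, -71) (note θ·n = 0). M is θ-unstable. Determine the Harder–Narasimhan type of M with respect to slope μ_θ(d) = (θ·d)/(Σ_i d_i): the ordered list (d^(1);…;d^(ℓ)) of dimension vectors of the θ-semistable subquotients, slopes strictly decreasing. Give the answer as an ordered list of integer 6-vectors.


Via rank(M_{q-1}∘⋯∘M_p): M ≅ I[1,1], I[1,2], I[2,2]^2, I[2,6], I[4,4]^3.
μ_θ-semistable layers: μ^(1)=20; μ^(2)=27/2; μ^(3)=7; μ^(4)=-71

((0, 0, 0, 3, 0, 0); (0, 0, 1, 1, 1, 1); (0, 4, 0, 0, 0, 0); (2, 0, 0, 0, 0, 0))


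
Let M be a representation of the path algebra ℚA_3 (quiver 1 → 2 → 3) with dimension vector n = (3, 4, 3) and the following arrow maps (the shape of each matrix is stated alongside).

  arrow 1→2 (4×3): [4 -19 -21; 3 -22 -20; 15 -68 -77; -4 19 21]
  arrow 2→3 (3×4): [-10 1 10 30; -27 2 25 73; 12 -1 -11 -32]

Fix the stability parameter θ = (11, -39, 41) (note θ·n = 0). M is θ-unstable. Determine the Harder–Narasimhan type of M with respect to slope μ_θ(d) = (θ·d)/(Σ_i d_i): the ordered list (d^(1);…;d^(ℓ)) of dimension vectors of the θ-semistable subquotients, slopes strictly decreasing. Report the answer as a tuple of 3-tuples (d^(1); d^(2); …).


Interval decomposition of M: I[1,2], I[1,3]^2, I[2,3].
HN type (ℓ=3): μ^(1)=41; μ^(2)=-14; μ^(3)=-39

((0, 0, 3); (3, 3, 0); (0, 1, 0))


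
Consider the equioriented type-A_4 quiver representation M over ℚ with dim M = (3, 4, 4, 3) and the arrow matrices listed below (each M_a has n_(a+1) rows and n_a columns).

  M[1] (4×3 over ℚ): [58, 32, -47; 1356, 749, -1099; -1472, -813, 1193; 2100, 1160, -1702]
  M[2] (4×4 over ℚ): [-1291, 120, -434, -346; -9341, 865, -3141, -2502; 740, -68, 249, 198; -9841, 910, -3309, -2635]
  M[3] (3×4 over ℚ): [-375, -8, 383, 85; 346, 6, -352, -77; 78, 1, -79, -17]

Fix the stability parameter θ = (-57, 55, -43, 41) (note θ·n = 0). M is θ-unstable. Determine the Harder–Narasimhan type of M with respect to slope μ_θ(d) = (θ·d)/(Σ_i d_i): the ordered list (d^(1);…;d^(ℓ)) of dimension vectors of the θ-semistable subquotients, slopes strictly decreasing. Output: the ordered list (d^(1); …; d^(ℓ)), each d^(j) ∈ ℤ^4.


Interval decomposition of M: I[1,1], I[1,3], I[1,4], I[2,4]^2.
HN type (ℓ=3): μ^(1)=41; μ^(2)=6; μ^(3)=-57

((0, 0, 0, 3); (0, 4, 4, 0); (3, 0, 0, 0))


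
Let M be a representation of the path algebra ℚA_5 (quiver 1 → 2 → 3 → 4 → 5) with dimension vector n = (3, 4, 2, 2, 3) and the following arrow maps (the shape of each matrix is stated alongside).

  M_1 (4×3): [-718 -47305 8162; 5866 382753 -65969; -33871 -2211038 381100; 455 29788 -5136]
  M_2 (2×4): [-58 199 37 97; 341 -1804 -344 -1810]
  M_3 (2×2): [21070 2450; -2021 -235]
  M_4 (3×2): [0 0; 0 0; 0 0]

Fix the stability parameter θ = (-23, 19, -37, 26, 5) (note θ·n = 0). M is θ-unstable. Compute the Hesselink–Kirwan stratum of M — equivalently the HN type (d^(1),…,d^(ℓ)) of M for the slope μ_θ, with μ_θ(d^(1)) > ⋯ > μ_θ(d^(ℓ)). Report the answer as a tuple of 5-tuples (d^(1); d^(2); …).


Interval decomposition of M: I[1,2], I[1,3], I[1,4], I[2,2], I[4,4], I[5,5]^3.
HN type (ℓ=5): μ^(1)=26; μ^(2)=19; μ^(3)=5; μ^(4)=-9; μ^(5)=-23

((0, 0, 0, 2, 0); (0, 2, 0, 0, 0); (0, 0, 0, 0, 3); (0, 2, 2, 0, 0); (3, 0, 0, 0, 0))


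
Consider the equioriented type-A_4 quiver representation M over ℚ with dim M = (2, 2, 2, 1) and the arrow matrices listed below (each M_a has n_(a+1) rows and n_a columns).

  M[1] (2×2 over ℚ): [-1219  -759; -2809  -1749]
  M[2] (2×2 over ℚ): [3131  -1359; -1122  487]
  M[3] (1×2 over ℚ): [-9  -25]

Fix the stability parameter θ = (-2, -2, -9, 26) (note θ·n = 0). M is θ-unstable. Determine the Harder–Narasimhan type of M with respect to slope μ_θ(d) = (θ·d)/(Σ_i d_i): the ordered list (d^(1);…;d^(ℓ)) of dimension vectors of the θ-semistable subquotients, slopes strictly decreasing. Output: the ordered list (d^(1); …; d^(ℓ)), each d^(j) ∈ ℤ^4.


Interval decomposition of M: I[1,1], I[1,4], I[2,3].
HN type (ℓ=4): μ^(1)=26; μ^(2)=-2; μ^(3)=-13/3; μ^(4)=-11/2

((0, 0, 0, 1); (1, 0, 0, 0); (1, 1, 1, 0); (0, 1, 1, 0))


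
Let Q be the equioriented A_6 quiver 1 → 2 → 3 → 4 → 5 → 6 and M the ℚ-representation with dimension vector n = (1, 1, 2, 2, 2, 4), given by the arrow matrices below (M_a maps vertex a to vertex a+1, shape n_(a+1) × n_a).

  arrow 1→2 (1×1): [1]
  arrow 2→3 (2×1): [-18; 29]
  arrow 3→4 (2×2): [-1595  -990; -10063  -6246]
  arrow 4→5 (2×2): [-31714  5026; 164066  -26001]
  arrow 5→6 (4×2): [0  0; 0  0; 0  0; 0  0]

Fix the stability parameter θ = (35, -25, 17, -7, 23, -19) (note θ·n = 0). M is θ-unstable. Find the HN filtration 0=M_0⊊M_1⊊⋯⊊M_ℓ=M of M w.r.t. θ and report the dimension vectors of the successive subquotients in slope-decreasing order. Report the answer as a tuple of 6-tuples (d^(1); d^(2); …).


Via rank(M_{q-1}∘⋯∘M_p): M ≅ I[1,3], I[3,5], I[4,5], I[6,6]^4.
μ_θ-semistable layers: μ^(1)=23; μ^(2)=17; μ^(3)=5; μ^(4)=-7; μ^(5)=-19

((0, 0, 0, 0, 2, 0); (0, 0, 1, 0, 0, 0); (1, 1, 1, 1, 0, 0); (0, 0, 0, 1, 0, 0); (0, 0, 0, 0, 0, 4))


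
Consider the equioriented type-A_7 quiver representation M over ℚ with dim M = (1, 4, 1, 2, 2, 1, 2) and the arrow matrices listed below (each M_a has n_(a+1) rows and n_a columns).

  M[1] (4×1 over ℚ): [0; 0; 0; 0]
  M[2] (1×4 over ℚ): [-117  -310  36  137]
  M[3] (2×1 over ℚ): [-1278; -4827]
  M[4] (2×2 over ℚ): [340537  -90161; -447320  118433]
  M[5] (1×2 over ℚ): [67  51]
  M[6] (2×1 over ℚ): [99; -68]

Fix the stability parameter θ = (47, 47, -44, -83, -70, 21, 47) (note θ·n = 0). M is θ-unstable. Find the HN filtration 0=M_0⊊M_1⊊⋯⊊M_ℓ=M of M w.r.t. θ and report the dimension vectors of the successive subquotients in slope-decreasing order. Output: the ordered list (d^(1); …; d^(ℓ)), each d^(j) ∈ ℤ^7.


Interval decomposition of M: I[1,1], I[2,2]^3, I[2,7], I[4,5], I[7,7].
HN type (ℓ=5): μ^(1)=47; μ^(2)=21; μ^(3)=-75/2; μ^(4)=-70; μ^(5)=-83

((1, 3, 0, 0, 0, 0, 2); (0, 0, 0, 0, 0, 1, 0); (0, 1, 1, 1, 1, 0, 0); (0, 0, 0, 0, 1, 0, 0); (0, 0, 0, 1, 0, 0, 0))


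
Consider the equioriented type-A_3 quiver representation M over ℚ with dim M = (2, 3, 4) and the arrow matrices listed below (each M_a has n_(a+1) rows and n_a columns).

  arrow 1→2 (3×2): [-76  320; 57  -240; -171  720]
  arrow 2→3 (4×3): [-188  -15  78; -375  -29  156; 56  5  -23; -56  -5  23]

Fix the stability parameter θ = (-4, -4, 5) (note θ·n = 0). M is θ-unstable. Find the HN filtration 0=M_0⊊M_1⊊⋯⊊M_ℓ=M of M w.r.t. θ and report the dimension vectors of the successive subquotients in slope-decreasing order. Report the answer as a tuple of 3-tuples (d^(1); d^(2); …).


Barcode: M ≅ I[1,1], I[1,3], I[2,3]^2, I[3,3]. HN layers by μ_θ (2 steps, strictly decreasing):
  μ^(1)=5; μ^(2)=-4

((0, 0, 4); (2, 3, 0))


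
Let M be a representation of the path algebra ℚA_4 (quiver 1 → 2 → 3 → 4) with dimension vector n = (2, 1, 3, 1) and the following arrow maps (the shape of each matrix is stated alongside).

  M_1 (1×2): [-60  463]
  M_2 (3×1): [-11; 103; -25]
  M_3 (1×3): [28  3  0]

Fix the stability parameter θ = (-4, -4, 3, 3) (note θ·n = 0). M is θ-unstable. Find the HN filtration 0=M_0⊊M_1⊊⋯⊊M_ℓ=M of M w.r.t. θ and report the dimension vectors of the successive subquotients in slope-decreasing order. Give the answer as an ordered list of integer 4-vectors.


Via rank(M_{q-1}∘⋯∘M_p): M ≅ I[1,1], I[1,4], I[3,3]^2.
μ_θ-semistable layers: μ^(1)=3; μ^(2)=-4

((0, 0, 3, 1); (2, 1, 0, 0))


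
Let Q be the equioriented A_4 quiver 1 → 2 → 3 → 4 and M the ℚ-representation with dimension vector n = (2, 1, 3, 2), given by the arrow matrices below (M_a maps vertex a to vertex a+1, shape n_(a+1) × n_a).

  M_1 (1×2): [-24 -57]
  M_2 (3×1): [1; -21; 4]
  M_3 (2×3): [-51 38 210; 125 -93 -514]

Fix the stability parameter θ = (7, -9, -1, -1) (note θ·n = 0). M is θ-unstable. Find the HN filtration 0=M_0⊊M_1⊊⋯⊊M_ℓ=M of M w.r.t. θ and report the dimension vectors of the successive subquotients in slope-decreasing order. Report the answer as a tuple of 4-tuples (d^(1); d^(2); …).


Interval decomposition of M: I[1,1], I[1,4], I[3,3], I[3,4].
HN type (ℓ=2): μ^(1)=7; μ^(2)=-1

((1, 0, 0, 0); (1, 1, 3, 2))


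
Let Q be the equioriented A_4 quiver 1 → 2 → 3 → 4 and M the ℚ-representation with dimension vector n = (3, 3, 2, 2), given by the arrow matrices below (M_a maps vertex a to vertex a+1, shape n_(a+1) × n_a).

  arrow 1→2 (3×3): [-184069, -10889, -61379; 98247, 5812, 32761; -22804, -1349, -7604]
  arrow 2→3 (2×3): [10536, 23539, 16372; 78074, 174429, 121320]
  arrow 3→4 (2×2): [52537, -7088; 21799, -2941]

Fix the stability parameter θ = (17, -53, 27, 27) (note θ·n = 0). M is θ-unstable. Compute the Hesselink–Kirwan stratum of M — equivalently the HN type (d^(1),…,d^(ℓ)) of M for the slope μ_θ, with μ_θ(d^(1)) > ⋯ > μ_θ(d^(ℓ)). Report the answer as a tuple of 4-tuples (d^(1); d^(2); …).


Via rank(M_{q-1}∘⋯∘M_p): M ≅ I[1,1], I[1,4]^2, I[2,2].
μ_θ-semistable layers: μ^(1)=27; μ^(2)=17; μ^(3)=-18; μ^(4)=-53

((0, 0, 2, 2); (1, 0, 0, 0); (2, 2, 0, 0); (0, 1, 0, 0))


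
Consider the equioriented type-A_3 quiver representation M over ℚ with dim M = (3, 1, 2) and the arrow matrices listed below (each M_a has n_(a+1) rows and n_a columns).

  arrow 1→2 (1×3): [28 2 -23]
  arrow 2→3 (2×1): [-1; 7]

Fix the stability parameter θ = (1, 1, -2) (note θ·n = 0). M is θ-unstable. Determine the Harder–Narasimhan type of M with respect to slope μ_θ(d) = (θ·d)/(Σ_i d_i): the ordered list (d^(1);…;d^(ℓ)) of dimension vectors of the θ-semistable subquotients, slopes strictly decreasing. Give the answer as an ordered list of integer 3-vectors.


Interval decomposition of M: I[1,1]^2, I[1,3], I[3,3].
HN type (ℓ=3): μ^(1)=1; μ^(2)=0; μ^(3)=-2

((2, 0, 0); (1, 1, 1); (0, 0, 1))


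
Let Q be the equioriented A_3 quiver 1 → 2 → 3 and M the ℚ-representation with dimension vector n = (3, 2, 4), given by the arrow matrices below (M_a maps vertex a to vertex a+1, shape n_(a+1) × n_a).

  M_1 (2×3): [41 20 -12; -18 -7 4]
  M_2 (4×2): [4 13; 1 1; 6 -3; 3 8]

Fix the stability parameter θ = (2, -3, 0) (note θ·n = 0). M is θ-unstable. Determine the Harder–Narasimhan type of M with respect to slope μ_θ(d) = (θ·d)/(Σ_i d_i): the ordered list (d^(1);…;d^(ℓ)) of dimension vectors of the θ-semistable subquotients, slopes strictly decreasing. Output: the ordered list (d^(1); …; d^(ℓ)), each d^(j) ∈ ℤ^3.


Via rank(M_{q-1}∘⋯∘M_p): M ≅ I[1,1], I[1,3]^2, I[3,3]^2.
μ_θ-semistable layers: μ^(1)=2; μ^(2)=0; μ^(3)=-1/2

((1, 0, 0); (0, 0, 4); (2, 2, 0))


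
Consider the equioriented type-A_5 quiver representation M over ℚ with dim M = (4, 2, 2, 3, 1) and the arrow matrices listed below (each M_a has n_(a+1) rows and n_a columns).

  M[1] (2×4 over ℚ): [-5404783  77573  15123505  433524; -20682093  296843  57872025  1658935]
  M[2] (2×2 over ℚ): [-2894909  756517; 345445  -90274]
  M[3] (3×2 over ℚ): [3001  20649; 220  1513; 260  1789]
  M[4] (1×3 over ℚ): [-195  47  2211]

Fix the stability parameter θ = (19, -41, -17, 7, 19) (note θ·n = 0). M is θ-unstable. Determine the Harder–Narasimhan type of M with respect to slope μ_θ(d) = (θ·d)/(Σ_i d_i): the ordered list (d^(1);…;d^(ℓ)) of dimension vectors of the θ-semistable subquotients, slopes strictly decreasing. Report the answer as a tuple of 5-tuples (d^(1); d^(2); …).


Interval decomposition of M: I[1,1]^2, I[1,4], I[1,5], I[4,4].
HN type (ℓ=3): μ^(1)=19; μ^(2)=7; μ^(3)=-13

((2, 0, 0, 0, 1); (0, 0, 0, 3, 0); (2, 2, 2, 0, 0))


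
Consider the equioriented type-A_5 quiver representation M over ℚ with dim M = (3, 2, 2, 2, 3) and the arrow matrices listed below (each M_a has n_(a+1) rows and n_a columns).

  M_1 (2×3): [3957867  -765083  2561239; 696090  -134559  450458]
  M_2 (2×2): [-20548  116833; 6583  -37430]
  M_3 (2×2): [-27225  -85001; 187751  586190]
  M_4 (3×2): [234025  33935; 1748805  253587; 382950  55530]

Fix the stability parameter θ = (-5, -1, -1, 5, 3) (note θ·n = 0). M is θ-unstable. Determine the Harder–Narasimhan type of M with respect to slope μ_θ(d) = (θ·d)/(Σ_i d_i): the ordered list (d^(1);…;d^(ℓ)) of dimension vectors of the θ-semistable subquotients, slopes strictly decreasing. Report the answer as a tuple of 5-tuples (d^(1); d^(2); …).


Interval decomposition of M: I[1,1], I[1,4], I[1,5], I[5,5]^2.
HN type (ℓ=5): μ^(1)=5; μ^(2)=4; μ^(3)=3; μ^(4)=-1; μ^(5)=-5

((0, 0, 0, 1, 0); (0, 0, 0, 1, 1); (0, 0, 0, 0, 2); (0, 2, 2, 0, 0); (3, 0, 0, 0, 0))


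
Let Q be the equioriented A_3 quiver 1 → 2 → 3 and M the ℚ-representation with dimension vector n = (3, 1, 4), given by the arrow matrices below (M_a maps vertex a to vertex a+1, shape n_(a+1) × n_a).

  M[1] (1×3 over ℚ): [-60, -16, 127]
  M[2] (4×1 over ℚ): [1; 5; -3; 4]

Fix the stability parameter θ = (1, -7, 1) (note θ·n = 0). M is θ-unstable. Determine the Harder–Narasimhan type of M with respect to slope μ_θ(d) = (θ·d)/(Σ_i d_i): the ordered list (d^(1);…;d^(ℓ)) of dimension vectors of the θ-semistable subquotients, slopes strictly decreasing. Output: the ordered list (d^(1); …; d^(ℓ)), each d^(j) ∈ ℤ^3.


Via rank(M_{q-1}∘⋯∘M_p): M ≅ I[1,1]^2, I[1,3], I[3,3]^3.
μ_θ-semistable layers: μ^(1)=1; μ^(2)=-3

((2, 0, 4); (1, 1, 0))


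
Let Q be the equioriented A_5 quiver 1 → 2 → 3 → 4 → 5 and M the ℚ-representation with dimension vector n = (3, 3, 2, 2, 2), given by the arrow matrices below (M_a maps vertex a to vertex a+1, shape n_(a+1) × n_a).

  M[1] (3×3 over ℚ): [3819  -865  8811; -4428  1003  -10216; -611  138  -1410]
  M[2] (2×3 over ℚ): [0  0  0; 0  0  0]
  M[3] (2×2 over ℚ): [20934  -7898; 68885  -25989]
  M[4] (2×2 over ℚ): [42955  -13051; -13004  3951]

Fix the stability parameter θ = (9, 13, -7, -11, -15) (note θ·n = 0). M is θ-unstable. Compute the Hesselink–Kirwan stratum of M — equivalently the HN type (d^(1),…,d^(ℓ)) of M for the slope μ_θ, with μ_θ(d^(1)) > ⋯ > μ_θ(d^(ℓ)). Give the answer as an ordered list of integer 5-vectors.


Interval decomposition of M: I[1,2]^3, I[3,5]^2.
HN type (ℓ=3): μ^(1)=13; μ^(2)=9; μ^(3)=-11

((0, 3, 0, 0, 0); (3, 0, 0, 0, 0); (0, 0, 2, 2, 2))


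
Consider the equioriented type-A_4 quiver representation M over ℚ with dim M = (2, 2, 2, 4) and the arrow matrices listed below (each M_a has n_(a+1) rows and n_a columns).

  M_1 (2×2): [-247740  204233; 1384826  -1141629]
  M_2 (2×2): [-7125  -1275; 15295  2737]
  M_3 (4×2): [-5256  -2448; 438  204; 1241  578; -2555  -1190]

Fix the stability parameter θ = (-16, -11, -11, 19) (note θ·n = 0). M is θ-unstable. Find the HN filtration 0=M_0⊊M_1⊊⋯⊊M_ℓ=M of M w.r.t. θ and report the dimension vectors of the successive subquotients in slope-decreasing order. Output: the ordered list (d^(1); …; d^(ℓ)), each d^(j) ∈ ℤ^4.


Barcode: M ≅ I[1,2], I[1,4], I[3,3], I[4,4]^3. HN layers by μ_θ (3 steps, strictly decreasing):
  μ^(1)=19; μ^(2)=-11; μ^(3)=-16

((0, 0, 0, 4); (0, 2, 2, 0); (2, 0, 0, 0))


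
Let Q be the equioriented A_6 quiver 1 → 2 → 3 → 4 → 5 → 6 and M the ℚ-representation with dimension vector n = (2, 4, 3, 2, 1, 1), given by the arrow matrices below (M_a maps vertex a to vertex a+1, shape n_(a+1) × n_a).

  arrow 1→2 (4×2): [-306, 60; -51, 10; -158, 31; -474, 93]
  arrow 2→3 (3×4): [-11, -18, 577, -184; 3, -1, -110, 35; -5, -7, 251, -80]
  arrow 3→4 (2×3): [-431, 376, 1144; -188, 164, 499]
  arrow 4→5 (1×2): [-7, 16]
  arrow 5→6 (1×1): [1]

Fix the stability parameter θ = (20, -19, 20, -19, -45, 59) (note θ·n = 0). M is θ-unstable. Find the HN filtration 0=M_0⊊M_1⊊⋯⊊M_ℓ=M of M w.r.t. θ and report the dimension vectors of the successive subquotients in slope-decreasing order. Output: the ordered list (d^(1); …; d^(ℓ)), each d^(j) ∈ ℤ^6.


Via rank(M_{q-1}∘⋯∘M_p): M ≅ I[1,4], I[1,6], I[2,2], I[2,3].
μ_θ-semistable layers: μ^(1)=59; μ^(2)=20; μ^(3)=1/2; μ^(4)=-43/5; μ^(5)=-19

((0, 0, 0, 0, 0, 1); (0, 0, 1, 0, 0, 0); (1, 1, 1, 1, 0, 0); (1, 1, 1, 1, 1, 0); (0, 2, 0, 0, 0, 0))


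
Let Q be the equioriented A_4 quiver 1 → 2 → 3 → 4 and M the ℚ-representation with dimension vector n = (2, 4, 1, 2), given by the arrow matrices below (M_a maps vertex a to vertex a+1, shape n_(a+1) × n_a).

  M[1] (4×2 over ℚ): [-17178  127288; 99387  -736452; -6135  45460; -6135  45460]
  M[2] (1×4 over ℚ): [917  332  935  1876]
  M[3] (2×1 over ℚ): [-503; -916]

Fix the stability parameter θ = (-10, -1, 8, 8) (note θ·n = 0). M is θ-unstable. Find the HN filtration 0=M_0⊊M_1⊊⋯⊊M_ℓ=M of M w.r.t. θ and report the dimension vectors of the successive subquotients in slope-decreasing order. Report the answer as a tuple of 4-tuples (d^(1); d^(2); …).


Via rank(M_{q-1}∘⋯∘M_p): M ≅ I[1,1], I[1,4], I[2,2]^3, I[4,4].
μ_θ-semistable layers: μ^(1)=8; μ^(2)=-1; μ^(3)=-10

((0, 0, 1, 2); (0, 4, 0, 0); (2, 0, 0, 0))


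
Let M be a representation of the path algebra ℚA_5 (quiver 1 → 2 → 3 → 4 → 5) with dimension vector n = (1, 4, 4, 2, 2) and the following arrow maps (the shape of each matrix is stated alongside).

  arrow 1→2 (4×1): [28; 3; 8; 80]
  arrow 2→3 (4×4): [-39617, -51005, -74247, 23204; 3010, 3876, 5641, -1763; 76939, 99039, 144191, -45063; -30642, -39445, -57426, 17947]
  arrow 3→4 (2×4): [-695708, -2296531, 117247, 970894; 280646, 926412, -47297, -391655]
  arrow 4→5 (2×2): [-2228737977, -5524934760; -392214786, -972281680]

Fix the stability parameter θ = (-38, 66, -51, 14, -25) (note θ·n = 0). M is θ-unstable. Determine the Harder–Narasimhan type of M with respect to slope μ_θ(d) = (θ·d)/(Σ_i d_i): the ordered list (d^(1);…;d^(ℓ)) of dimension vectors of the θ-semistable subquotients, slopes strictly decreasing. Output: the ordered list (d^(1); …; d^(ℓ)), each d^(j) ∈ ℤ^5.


Via rank(M_{q-1}∘⋯∘M_p): M ≅ I[1,5], I[2,3]^2, I[2,4], I[5,5].
μ_θ-semistable layers: μ^(1)=14; μ^(2)=15/2; μ^(3)=1; μ^(4)=-25; μ^(5)=-38

((0, 0, 0, 1, 0); (0, 3, 3, 0, 0); (0, 1, 1, 1, 1); (0, 0, 0, 0, 1); (1, 0, 0, 0, 0))


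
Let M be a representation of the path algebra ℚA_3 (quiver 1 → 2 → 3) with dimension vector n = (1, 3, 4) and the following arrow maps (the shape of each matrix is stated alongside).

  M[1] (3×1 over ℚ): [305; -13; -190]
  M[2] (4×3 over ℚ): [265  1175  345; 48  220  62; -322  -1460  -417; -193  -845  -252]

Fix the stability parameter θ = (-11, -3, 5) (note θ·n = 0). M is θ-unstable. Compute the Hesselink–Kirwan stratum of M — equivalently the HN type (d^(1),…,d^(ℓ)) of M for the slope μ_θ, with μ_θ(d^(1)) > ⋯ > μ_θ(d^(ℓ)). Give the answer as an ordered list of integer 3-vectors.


Via rank(M_{q-1}∘⋯∘M_p): M ≅ I[1,2], I[2,3]^2, I[3,3]^2.
μ_θ-semistable layers: μ^(1)=5; μ^(2)=-3; μ^(3)=-11

((0, 0, 4); (0, 3, 0); (1, 0, 0))


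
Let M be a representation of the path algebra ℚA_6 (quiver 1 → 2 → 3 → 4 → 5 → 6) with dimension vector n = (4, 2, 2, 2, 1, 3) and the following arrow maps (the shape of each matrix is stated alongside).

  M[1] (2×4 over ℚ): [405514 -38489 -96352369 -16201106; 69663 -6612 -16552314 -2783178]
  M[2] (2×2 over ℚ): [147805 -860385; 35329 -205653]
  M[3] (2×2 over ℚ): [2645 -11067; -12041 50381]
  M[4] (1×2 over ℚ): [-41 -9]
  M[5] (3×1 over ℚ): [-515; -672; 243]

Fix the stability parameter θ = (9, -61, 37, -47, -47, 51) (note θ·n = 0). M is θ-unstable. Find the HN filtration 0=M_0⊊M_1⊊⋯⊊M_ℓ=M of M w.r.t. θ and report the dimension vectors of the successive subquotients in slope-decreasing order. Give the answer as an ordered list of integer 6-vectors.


Via rank(M_{q-1}∘⋯∘M_p): M ≅ I[1,1]^2, I[1,2], I[1,6], I[3,4], I[6,6]^2.
μ_θ-semistable layers: μ^(1)=51; μ^(2)=9; μ^(3)=-5; μ^(4)=-19; μ^(5)=-26

((0, 0, 0, 0, 0, 3); (2, 0, 0, 0, 0, 0); (0, 0, 1, 1, 0, 0); (0, 0, 1, 1, 1, 0); (2, 2, 0, 0, 0, 0))


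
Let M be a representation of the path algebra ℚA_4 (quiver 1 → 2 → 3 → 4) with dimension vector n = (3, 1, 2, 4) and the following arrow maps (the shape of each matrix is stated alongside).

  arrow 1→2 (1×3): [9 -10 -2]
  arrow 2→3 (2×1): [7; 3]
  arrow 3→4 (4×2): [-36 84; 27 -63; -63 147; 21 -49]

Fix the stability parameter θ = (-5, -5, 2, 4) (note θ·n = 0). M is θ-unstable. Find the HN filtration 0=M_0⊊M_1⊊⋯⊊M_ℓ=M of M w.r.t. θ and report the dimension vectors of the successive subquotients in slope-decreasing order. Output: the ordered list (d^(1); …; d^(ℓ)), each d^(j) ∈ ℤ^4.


Barcode: M ≅ I[1,1]^2, I[1,3], I[3,4], I[4,4]^3. HN layers by μ_θ (3 steps, strictly decreasing):
  μ^(1)=4; μ^(2)=2; μ^(3)=-5

((0, 0, 0, 4); (0, 0, 2, 0); (3, 1, 0, 0))


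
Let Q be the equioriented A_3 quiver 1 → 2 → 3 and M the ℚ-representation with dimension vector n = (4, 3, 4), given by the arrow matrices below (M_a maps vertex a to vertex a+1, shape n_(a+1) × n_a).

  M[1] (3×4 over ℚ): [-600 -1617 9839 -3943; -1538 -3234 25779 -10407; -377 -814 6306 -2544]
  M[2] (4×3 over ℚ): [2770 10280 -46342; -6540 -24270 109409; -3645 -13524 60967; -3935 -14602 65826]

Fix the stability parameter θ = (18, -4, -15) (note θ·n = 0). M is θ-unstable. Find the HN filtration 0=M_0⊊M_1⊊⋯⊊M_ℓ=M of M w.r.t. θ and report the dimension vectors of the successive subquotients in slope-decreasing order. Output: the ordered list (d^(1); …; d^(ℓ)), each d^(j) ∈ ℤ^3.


Via rank(M_{q-1}∘⋯∘M_p): M ≅ I[1,1], I[1,2], I[1,3]^2, I[3,3]^2.
μ_θ-semistable layers: μ^(1)=18; μ^(2)=7; μ^(3)=-1/3; μ^(4)=-15

((1, 0, 0); (1, 1, 0); (2, 2, 2); (0, 0, 2))
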